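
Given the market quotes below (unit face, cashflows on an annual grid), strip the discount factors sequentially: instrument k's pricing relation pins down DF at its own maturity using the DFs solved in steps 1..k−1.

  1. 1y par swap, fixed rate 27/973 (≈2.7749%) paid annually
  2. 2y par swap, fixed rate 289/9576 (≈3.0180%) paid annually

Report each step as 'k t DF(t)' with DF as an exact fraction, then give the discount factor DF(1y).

1 1 973/1000
2 2 4711/5000
DF(1y) = 973/1000 ≈ 0.973000

step 1 [1y] swap r/1=27/973: DF=(1 − 27/973·(0))/(1+27/973) = 973/1000 ≈ 0.973000
step 2 [2y] swap r/1=289/9576: DF=(1 − 289/9576·(0.973000))/(1+289/9576) = 4711/5000 ≈ 0.942200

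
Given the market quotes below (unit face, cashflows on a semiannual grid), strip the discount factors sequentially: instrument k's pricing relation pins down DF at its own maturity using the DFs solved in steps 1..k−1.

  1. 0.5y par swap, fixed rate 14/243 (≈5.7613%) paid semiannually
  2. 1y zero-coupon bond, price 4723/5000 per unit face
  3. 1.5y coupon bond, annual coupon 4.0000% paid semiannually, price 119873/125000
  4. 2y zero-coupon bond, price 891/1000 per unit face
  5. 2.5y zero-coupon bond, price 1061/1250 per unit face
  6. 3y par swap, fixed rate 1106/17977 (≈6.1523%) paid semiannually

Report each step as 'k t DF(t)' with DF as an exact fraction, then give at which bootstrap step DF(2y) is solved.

1 1/2 243/250
2 1 4723/5000
3 3/2 4513/5000
4 2 891/1000
5 5/2 1061/1250
6 3 8341/10000
DF(2y) is solved at step 4

step 1 [0.5y] swap r/2=7/243: DF=(1 − 7/243·(0))/(1+7/243) = 243/250 ≈ 0.972000
step 2 [1y] zero: DF = P = 4723/5000 ≈ 0.944600
step 3 [1.5y] bond c/2=1/50: DF=(119873/125000 − 1/50·(0.972000+0.944600))/(1+1/50) = 4513/5000 ≈ 0.902600
step 4 [2y] zero: DF = P = 891/1000 ≈ 0.891000
step 5 [2.5y] zero: DF = P = 1061/1250 ≈ 0.848800
step 6 [3y] swap r/2=553/17977: DF=(1 − 553/17977·(0.972000+0.944600+0.902600+0.891000+0.848800))/(1+553/17977) = 8341/10000 ≈ 0.834100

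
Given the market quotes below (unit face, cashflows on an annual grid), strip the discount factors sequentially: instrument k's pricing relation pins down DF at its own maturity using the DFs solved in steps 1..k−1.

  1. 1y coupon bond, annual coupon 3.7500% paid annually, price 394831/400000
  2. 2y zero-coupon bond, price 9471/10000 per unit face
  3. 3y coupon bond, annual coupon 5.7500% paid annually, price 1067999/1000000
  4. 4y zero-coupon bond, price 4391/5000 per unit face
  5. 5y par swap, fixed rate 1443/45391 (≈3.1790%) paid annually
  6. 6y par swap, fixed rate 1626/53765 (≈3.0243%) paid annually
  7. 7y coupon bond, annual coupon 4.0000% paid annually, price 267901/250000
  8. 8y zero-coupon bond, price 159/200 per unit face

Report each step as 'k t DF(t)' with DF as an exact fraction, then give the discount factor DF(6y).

step 1 [1y] bond c/1=3/80: DF=(394831/400000 − 3/80·(0))/(1+3/80) = 4757/5000 ≈ 0.951400
step 2 [2y] zero: DF = P = 9471/10000 ≈ 0.947100
step 3 [3y] bond c/1=23/400: DF=(1067999/1000000 − 23/400·(0.951400+0.947100))/(1+23/400) = 9067/10000 ≈ 0.906700
step 4 [4y] zero: DF = P = 4391/5000 ≈ 0.878200
step 5 [5y] swap r/1=1443/45391: DF=(1 − 1443/45391·(0.951400+0.947100+0.906700+0.878200))/(1+1443/45391) = 8557/10000 ≈ 0.855700
step 6 [6y] swap r/1=1626/53765: DF=(1 − 1626/53765·(0.951400+0.947100+0.906700+0.878200+0.855700))/(1+1626/53765) = 4187/5000 ≈ 0.837400
step 7 [7y] bond c/1=1/25: DF=(267901/250000 − 1/25·(0.951400+0.947100+0.906700+0.878200+0.855700+0.837400))/(1+1/25) = 2059/2500 ≈ 0.823600
step 8 [8y] zero: DF = P = 159/200 ≈ 0.795000

1 1 4757/5000
2 2 9471/10000
3 3 9067/10000
4 4 4391/5000
5 5 8557/10000
6 6 4187/5000
7 7 2059/2500
8 8 159/200
DF(6y) = 4187/5000 ≈ 0.837400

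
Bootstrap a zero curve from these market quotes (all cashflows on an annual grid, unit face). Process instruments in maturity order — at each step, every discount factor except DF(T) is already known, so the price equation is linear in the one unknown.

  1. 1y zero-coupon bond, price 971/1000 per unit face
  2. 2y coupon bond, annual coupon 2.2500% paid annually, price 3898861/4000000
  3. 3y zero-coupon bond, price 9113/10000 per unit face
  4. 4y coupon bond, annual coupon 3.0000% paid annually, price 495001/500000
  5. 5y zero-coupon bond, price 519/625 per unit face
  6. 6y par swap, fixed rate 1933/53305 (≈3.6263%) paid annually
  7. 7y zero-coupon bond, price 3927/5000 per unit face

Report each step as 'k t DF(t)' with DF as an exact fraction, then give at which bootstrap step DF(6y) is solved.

1 1 971/1000
2 2 9319/10000
3 3 9113/10000
4 4 1099/1250
5 5 519/625
6 6 8067/10000
7 7 3927/5000
DF(6y) is solved at step 6

step 1 [1y] zero: DF = P = 971/1000 ≈ 0.971000
step 2 [2y] bond c/1=9/400: DF=(3898861/4000000 − 9/400·(0.971000))/(1+9/400) = 9319/10000 ≈ 0.931900
step 3 [3y] zero: DF = P = 9113/10000 ≈ 0.911300
step 4 [4y] bond c/1=3/100: DF=(495001/500000 − 3/100·(0.971000+0.931900+0.911300))/(1+3/100) = 1099/1250 ≈ 0.879200
step 5 [5y] zero: DF = P = 519/625 ≈ 0.830400
step 6 [6y] swap r/1=1933/53305: DF=(1 − 1933/53305·(0.971000+0.931900+0.911300+0.879200+0.830400))/(1+1933/53305) = 8067/10000 ≈ 0.806700
step 7 [7y] zero: DF = P = 3927/5000 ≈ 0.785400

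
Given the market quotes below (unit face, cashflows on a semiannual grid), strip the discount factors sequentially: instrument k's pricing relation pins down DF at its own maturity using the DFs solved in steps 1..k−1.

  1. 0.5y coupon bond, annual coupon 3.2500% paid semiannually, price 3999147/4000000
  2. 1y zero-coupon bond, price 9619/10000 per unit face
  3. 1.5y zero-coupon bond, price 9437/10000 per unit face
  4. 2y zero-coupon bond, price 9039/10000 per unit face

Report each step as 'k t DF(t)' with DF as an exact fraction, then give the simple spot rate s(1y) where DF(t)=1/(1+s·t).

step 1 [0.5y] bond c/2=13/800: DF=(3999147/4000000 − 13/800·(0))/(1+13/800) = 4919/5000 ≈ 0.983800
step 2 [1y] zero: DF = P = 9619/10000 ≈ 0.961900
step 3 [1.5y] zero: DF = P = 9437/10000 ≈ 0.943700
step 4 [2y] zero: DF = P = 9039/10000 ≈ 0.903900

1 1/2 4919/5000
2 1 9619/10000
3 3/2 9437/10000
4 2 9039/10000
s(1y) = (1/(9619/10000) − 1)/(1) = 381/9619 ≈ 3.9609%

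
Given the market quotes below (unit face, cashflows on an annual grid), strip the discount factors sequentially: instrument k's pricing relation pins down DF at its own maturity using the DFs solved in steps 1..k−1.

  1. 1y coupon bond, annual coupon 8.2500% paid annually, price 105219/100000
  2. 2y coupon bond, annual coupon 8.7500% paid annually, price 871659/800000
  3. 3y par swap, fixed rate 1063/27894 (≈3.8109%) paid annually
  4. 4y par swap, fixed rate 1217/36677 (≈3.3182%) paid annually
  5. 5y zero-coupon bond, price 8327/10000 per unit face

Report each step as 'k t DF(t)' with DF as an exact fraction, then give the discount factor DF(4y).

1 1 243/250
2 2 9237/10000
3 3 8937/10000
4 4 8783/10000
5 5 8327/10000
DF(4y) = 8783/10000 ≈ 0.878300

step 1 [1y] bond c/1=33/400: DF=(105219/100000 − 33/400·(0))/(1+33/400) = 243/250 ≈ 0.972000
step 2 [2y] bond c/1=7/80: DF=(871659/800000 − 7/80·(0.972000))/(1+7/80) = 9237/10000 ≈ 0.923700
step 3 [3y] swap r/1=1063/27894: DF=(1 − 1063/27894·(0.972000+0.923700))/(1+1063/27894) = 8937/10000 ≈ 0.893700
step 4 [4y] swap r/1=1217/36677: DF=(1 − 1217/36677·(0.972000+0.923700+0.893700))/(1+1217/36677) = 8783/10000 ≈ 0.878300
step 5 [5y] zero: DF = P = 8327/10000 ≈ 0.832700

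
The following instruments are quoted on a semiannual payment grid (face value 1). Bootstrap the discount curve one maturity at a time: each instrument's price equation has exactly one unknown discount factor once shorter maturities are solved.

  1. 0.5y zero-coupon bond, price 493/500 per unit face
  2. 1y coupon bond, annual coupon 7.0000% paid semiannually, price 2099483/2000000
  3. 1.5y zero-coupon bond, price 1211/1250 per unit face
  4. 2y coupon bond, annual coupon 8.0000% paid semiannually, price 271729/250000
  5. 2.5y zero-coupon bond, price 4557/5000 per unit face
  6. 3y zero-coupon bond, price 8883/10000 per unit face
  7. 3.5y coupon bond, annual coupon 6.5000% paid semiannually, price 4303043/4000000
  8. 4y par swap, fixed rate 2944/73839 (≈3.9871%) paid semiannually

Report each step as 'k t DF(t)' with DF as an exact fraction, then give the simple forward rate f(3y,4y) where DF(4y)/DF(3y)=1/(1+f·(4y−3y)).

step 1 [0.5y] zero: DF = P = 493/500 ≈ 0.986000
step 2 [1y] bond c/2=7/200: DF=(2099483/2000000 − 7/200·(0.986000))/(1+7/200) = 9809/10000 ≈ 0.980900
step 3 [1.5y] zero: DF = P = 1211/1250 ≈ 0.968800
step 4 [2y] bond c/2=1/25: DF=(271729/250000 − 1/25·(0.986000+0.980900+0.968800))/(1+1/25) = 4661/5000 ≈ 0.932200
step 5 [2.5y] zero: DF = P = 4557/5000 ≈ 0.911400
step 6 [3y] zero: DF = P = 8883/10000 ≈ 0.888300
step 7 [3.5y] bond c/2=13/400: DF=(4303043/4000000 − 13/400·(0.986000+0.980900+0.968800+0.932200+0.911400+0.888300))/(1+13/400) = 1727/2000 ≈ 0.863500
step 8 [4y] swap r/2=1472/73839: DF=(1 − 1472/73839·(0.986000+0.980900+0.968800+0.932200+0.911400+0.888300+0.863500))/(1+1472/73839) = 533/625 ≈ 0.852800

1 1/2 493/500
2 1 9809/10000
3 3/2 1211/1250
4 2 4661/5000
5 5/2 4557/5000
6 3 8883/10000
7 7/2 1727/2000
8 4 533/625
f(3y,4y) = ((8883/10000)/(533/625) − 1)/(1) = 355/8528 ≈ 4.1628%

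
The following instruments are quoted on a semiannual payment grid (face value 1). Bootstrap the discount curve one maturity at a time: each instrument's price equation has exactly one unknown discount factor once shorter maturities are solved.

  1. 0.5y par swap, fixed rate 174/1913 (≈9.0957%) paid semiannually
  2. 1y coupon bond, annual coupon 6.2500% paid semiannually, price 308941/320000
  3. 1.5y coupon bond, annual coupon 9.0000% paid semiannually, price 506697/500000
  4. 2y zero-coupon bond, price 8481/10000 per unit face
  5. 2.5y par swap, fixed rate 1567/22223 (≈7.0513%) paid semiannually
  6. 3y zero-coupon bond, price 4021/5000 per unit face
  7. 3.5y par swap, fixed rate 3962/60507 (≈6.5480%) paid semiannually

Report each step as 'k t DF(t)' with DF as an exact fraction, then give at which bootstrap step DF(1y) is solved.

step 1 [0.5y] swap r/2=87/1913: DF=(1 − 87/1913·(0))/(1+87/1913) = 1913/2000 ≈ 0.956500
step 2 [1y] bond c/2=1/32: DF=(308941/320000 − 1/32·(0.956500))/(1+1/32) = 567/625 ≈ 0.907200
step 3 [1.5y] bond c/2=9/200: DF=(506697/500000 − 9/200·(0.956500+0.907200))/(1+9/200) = 1779/2000 ≈ 0.889500
step 4 [2y] zero: DF = P = 8481/10000 ≈ 0.848100
step 5 [2.5y] swap r/2=1567/44446: DF=(1 − 1567/44446·(0.956500+0.907200+0.889500+0.848100))/(1+1567/44446) = 8433/10000 ≈ 0.843300
step 6 [3y] zero: DF = P = 4021/5000 ≈ 0.804200
step 7 [3.5y] swap r/2=1981/60507: DF=(1 − 1981/60507·(0.956500+0.907200+0.889500+0.848100+0.843300+0.804200))/(1+1981/60507) = 8019/10000 ≈ 0.801900

1 1/2 1913/2000
2 1 567/625
3 3/2 1779/2000
4 2 8481/10000
5 5/2 8433/10000
6 3 4021/5000
7 7/2 8019/10000
DF(1y) is solved at step 2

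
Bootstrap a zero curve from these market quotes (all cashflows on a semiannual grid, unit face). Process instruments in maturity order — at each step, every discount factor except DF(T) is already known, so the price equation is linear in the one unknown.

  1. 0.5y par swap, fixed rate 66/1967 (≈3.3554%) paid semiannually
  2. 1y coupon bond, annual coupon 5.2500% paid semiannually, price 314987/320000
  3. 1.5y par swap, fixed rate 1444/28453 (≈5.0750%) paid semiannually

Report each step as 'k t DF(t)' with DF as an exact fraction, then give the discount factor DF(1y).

1 1/2 1967/2000
2 1 467/500
3 3/2 4639/5000
DF(1y) = 467/500 ≈ 0.934000

step 1 [0.5y] swap r/2=33/1967: DF=(1 − 33/1967·(0))/(1+33/1967) = 1967/2000 ≈ 0.983500
step 2 [1y] bond c/2=21/800: DF=(314987/320000 − 21/800·(0.983500))/(1+21/800) = 467/500 ≈ 0.934000
step 3 [1.5y] swap r/2=722/28453: DF=(1 − 722/28453·(0.983500+0.934000))/(1+722/28453) = 4639/5000 ≈ 0.927800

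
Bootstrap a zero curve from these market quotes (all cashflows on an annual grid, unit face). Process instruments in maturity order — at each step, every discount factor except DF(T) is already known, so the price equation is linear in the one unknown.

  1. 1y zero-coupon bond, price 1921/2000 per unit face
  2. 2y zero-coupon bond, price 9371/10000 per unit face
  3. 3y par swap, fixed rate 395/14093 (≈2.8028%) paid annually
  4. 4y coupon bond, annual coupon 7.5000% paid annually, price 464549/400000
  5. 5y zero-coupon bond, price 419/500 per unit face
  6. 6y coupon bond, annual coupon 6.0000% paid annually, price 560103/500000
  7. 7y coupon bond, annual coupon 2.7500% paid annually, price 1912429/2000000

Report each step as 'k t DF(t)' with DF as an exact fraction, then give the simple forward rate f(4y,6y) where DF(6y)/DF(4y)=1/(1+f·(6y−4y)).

step 1 [1y] zero: DF = P = 1921/2000 ≈ 0.960500
step 2 [2y] zero: DF = P = 9371/10000 ≈ 0.937100
step 3 [3y] swap r/1=395/14093: DF=(1 − 395/14093·(0.960500+0.937100))/(1+395/14093) = 921/1000 ≈ 0.921000
step 4 [4y] bond c/1=3/40: DF=(464549/400000 − 3/40·(0.960500+0.937100+0.921000))/(1+3/40) = 8837/10000 ≈ 0.883700
step 5 [5y] zero: DF = P = 419/500 ≈ 0.838000
step 6 [6y] bond c/1=3/50: DF=(560103/500000 − 3/50·(0.960500+0.937100+0.921000+0.883700+0.838000))/(1+3/50) = 3999/5000 ≈ 0.799800
step 7 [7y] bond c/1=11/400: DF=(1912429/2000000 − 11/400·(0.960500+0.937100+0.921000+0.883700+0.838000+0.799800))/(1+11/400) = 7877/10000 ≈ 0.787700

1 1 1921/2000
2 2 9371/10000
3 3 921/1000
4 4 8837/10000
5 5 419/500
6 6 3999/5000
7 7 7877/10000
f(4y,6y) = ((8837/10000)/(3999/5000) − 1)/(2) = 839/15996 ≈ 5.2451%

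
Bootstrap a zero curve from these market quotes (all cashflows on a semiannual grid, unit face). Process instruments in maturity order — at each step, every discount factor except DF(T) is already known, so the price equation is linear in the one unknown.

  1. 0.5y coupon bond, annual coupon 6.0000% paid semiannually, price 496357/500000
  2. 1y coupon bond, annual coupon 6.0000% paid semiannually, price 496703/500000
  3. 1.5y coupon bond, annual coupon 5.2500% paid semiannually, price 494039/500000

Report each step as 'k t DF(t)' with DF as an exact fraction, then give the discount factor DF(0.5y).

1 1/2 4819/5000
2 1 2341/2500
3 3/2 4571/5000
DF(0.5y) = 4819/5000 ≈ 0.963800

step 1 [0.5y] bond c/2=3/100: DF=(496357/500000 − 3/100·(0))/(1+3/100) = 4819/5000 ≈ 0.963800
step 2 [1y] bond c/2=3/100: DF=(496703/500000 − 3/100·(0.963800))/(1+3/100) = 2341/2500 ≈ 0.936400
step 3 [1.5y] bond c/2=21/800: DF=(494039/500000 − 21/800·(0.963800+0.936400))/(1+21/800) = 4571/5000 ≈ 0.914200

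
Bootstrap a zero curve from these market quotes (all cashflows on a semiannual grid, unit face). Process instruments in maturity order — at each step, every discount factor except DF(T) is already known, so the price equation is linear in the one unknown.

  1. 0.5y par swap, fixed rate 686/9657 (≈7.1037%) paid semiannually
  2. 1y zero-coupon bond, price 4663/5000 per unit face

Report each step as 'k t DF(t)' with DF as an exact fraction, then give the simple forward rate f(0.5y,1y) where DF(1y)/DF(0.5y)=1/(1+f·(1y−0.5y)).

1 1/2 9657/10000
2 1 4663/5000
f(0.5y,1y) = ((9657/10000)/(4663/5000) − 1)/(1/2) = 331/4663 ≈ 7.0984%

step 1 [0.5y] swap r/2=343/9657: DF=(1 − 343/9657·(0))/(1+343/9657) = 9657/10000 ≈ 0.965700
step 2 [1y] zero: DF = P = 4663/5000 ≈ 0.932600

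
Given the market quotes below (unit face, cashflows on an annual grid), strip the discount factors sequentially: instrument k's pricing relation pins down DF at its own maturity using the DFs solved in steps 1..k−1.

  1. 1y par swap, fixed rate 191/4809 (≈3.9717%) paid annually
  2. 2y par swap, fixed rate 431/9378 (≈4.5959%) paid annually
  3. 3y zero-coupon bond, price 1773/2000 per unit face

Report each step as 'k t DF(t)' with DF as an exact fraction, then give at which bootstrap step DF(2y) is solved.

step 1 [1y] swap r/1=191/4809: DF=(1 − 191/4809·(0))/(1+191/4809) = 4809/5000 ≈ 0.961800
step 2 [2y] swap r/1=431/9378: DF=(1 − 431/9378·(0.961800))/(1+431/9378) = 4569/5000 ≈ 0.913800
step 3 [3y] zero: DF = P = 1773/2000 ≈ 0.886500

1 1 4809/5000
2 2 4569/5000
3 3 1773/2000
DF(2y) is solved at step 2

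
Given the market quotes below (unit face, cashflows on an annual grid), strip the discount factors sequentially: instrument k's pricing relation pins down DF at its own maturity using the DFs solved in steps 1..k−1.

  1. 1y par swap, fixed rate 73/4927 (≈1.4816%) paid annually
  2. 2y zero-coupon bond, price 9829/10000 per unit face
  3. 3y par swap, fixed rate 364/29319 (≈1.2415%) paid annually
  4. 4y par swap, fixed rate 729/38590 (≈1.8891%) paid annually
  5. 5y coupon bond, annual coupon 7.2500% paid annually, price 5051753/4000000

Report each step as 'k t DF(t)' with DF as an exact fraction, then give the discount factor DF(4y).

1 1 4927/5000
2 2 9829/10000
3 3 2409/2500
4 4 9271/10000
5 5 9167/10000
DF(4y) = 9271/10000 ≈ 0.927100

step 1 [1y] swap r/1=73/4927: DF=(1 − 73/4927·(0))/(1+73/4927) = 4927/5000 ≈ 0.985400
step 2 [2y] zero: DF = P = 9829/10000 ≈ 0.982900
step 3 [3y] swap r/1=364/29319: DF=(1 − 364/29319·(0.985400+0.982900))/(1+364/29319) = 2409/2500 ≈ 0.963600
step 4 [4y] swap r/1=729/38590: DF=(1 − 729/38590·(0.985400+0.982900+0.963600))/(1+729/38590) = 9271/10000 ≈ 0.927100
step 5 [5y] bond c/1=29/400: DF=(5051753/4000000 − 29/400·(0.985400+0.982900+0.963600+0.927100))/(1+29/400) = 9167/10000 ≈ 0.916700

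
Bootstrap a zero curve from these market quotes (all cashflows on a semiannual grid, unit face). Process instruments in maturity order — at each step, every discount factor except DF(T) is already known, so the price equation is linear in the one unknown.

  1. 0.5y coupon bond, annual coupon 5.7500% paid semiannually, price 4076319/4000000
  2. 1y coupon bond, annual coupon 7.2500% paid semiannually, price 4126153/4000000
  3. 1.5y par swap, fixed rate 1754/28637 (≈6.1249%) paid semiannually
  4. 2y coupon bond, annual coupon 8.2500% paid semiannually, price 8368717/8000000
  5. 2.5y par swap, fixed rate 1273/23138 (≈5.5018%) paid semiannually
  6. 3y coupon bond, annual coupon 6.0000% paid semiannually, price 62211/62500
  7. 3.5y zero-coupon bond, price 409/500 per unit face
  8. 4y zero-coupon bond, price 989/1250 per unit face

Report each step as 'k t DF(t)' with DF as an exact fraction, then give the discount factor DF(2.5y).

1 1/2 4953/5000
2 1 1201/1250
3 3/2 9123/10000
4 2 557/625
5 5/2 8727/10000
6 3 2079/2500
7 7/2 409/500
8 4 989/1250
DF(2.5y) = 8727/10000 ≈ 0.872700

step 1 [0.5y] bond c/2=23/800: DF=(4076319/4000000 − 23/800·(0))/(1+23/800) = 4953/5000 ≈ 0.990600
step 2 [1y] bond c/2=29/800: DF=(4126153/4000000 − 29/800·(0.990600))/(1+29/800) = 1201/1250 ≈ 0.960800
step 3 [1.5y] swap r/2=877/28637: DF=(1 − 877/28637·(0.990600+0.960800))/(1+877/28637) = 9123/10000 ≈ 0.912300
step 4 [2y] bond c/2=33/800: DF=(8368717/8000000 − 33/800·(0.990600+0.960800+0.912300))/(1+33/800) = 557/625 ≈ 0.891200
step 5 [2.5y] swap r/2=1273/46276: DF=(1 − 1273/46276·(0.990600+0.960800+0.912300+0.891200))/(1+1273/46276) = 8727/10000 ≈ 0.872700
step 6 [3y] bond c/2=3/100: DF=(62211/62500 − 3/100·(0.990600+0.960800+0.912300+0.891200+0.872700))/(1+3/100) = 2079/2500 ≈ 0.831600
step 7 [3.5y] zero: DF = P = 409/500 ≈ 0.818000
step 8 [4y] zero: DF = P = 989/1250 ≈ 0.791200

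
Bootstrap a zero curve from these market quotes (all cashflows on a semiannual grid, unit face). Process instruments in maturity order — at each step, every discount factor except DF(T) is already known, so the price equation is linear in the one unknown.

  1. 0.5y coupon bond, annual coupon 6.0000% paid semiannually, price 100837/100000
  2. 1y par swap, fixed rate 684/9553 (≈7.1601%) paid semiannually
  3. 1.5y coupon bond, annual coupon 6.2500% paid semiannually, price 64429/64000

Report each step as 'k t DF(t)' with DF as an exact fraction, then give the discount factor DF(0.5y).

step 1 [0.5y] bond c/2=3/100: DF=(100837/100000 − 3/100·(0))/(1+3/100) = 979/1000 ≈ 0.979000
step 2 [1y] swap r/2=342/9553: DF=(1 − 342/9553·(0.979000))/(1+342/9553) = 2329/2500 ≈ 0.931600
step 3 [1.5y] bond c/2=1/32: DF=(64429/64000 − 1/32·(0.979000+0.931600))/(1+1/32) = 9183/10000 ≈ 0.918300

1 1/2 979/1000
2 1 2329/2500
3 3/2 9183/10000
DF(0.5y) = 979/1000 ≈ 0.979000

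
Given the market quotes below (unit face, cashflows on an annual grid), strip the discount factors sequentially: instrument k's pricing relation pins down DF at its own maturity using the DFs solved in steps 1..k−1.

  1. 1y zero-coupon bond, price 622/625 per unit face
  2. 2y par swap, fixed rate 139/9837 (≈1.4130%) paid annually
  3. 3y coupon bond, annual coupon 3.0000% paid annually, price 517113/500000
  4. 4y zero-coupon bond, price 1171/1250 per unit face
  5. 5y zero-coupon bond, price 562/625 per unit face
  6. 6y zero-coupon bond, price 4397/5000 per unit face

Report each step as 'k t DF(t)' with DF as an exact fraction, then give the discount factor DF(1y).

step 1 [1y] zero: DF = P = 622/625 ≈ 0.995200
step 2 [2y] swap r/1=139/9837: DF=(1 − 139/9837·(0.995200))/(1+139/9837) = 4861/5000 ≈ 0.972200
step 3 [3y] bond c/1=3/100: DF=(517113/500000 − 3/100·(0.995200+0.972200))/(1+3/100) = 2367/2500 ≈ 0.946800
step 4 [4y] zero: DF = P = 1171/1250 ≈ 0.936800
step 5 [5y] zero: DF = P = 562/625 ≈ 0.899200
step 6 [6y] zero: DF = P = 4397/5000 ≈ 0.879400

1 1 622/625
2 2 4861/5000
3 3 2367/2500
4 4 1171/1250
5 5 562/625
6 6 4397/5000
DF(1y) = 622/625 ≈ 0.995200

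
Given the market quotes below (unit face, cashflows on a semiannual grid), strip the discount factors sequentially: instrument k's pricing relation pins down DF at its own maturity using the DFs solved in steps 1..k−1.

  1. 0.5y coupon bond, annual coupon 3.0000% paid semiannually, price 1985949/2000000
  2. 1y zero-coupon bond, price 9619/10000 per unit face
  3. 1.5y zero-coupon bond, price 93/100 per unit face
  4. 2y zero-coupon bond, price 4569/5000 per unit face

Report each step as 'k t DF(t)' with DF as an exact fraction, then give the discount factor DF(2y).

1 1/2 9783/10000
2 1 9619/10000
3 3/2 93/100
4 2 4569/5000
DF(2y) = 4569/5000 ≈ 0.913800

step 1 [0.5y] bond c/2=3/200: DF=(1985949/2000000 − 3/200·(0))/(1+3/200) = 9783/10000 ≈ 0.978300
step 2 [1y] zero: DF = P = 9619/10000 ≈ 0.961900
step 3 [1.5y] zero: DF = P = 93/100 ≈ 0.930000
step 4 [2y] zero: DF = P = 4569/5000 ≈ 0.913800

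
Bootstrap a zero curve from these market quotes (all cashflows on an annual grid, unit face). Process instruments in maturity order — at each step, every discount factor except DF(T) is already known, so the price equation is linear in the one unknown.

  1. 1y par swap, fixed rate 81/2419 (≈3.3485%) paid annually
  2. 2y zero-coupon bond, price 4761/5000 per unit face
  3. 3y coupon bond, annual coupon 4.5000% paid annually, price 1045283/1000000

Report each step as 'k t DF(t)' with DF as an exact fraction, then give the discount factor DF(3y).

1 1 2419/2500
2 2 4761/5000
3 3 1147/1250
DF(3y) = 1147/1250 ≈ 0.917600

step 1 [1y] swap r/1=81/2419: DF=(1 − 81/2419·(0))/(1+81/2419) = 2419/2500 ≈ 0.967600
step 2 [2y] zero: DF = P = 4761/5000 ≈ 0.952200
step 3 [3y] bond c/1=9/200: DF=(1045283/1000000 − 9/200·(0.967600+0.952200))/(1+9/200) = 1147/1250 ≈ 0.917600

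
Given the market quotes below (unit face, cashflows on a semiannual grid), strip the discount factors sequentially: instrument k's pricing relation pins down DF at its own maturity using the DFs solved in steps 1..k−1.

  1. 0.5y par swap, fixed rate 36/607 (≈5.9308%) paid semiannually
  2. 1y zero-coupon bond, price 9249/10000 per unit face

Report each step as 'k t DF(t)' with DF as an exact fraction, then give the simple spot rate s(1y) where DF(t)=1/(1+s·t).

1 1/2 607/625
2 1 9249/10000
s(1y) = (1/(9249/10000) − 1)/(1) = 751/9249 ≈ 8.1198%

step 1 [0.5y] swap r/2=18/607: DF=(1 − 18/607·(0))/(1+18/607) = 607/625 ≈ 0.971200
step 2 [1y] zero: DF = P = 9249/10000 ≈ 0.924900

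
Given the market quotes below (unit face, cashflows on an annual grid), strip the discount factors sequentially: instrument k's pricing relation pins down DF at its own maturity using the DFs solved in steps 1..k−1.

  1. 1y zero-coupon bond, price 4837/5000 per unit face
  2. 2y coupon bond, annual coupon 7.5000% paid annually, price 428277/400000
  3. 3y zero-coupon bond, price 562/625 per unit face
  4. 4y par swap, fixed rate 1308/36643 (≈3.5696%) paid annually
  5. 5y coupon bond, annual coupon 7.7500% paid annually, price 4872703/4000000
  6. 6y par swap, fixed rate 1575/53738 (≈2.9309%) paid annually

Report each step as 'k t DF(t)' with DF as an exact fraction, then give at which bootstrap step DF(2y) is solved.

1 1 4837/5000
2 2 1857/2000
3 3 562/625
4 4 2173/2500
5 5 867/1000
6 6 337/400
DF(2y) is solved at step 2

step 1 [1y] zero: DF = P = 4837/5000 ≈ 0.967400
step 2 [2y] bond c/1=3/40: DF=(428277/400000 − 3/40·(0.967400))/(1+3/40) = 1857/2000 ≈ 0.928500
step 3 [3y] zero: DF = P = 562/625 ≈ 0.899200
step 4 [4y] swap r/1=1308/36643: DF=(1 − 1308/36643·(0.967400+0.928500+0.899200))/(1+1308/36643) = 2173/2500 ≈ 0.869200
step 5 [5y] bond c/1=31/400: DF=(4872703/4000000 − 31/400·(0.967400+0.928500+0.899200+0.869200))/(1+31/400) = 867/1000 ≈ 0.867000
step 6 [6y] swap r/1=1575/53738: DF=(1 − 1575/53738·(0.967400+0.928500+0.899200+0.869200+0.867000))/(1+1575/53738) = 337/400 ≈ 0.842500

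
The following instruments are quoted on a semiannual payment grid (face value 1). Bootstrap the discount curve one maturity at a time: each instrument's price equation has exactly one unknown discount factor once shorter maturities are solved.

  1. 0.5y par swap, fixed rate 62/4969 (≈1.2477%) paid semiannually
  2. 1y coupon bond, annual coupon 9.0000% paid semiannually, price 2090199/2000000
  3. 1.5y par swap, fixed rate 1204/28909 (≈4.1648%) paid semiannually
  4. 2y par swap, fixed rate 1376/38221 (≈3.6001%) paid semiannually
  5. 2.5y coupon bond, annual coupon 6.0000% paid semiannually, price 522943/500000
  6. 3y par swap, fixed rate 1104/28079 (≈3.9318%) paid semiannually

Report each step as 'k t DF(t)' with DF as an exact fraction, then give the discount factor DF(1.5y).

1 1/2 4969/5000
2 1 9573/10000
3 3/2 4699/5000
4 2 582/625
5 5/2 9041/10000
6 3 556/625
DF(1.5y) = 4699/5000 ≈ 0.939800

step 1 [0.5y] swap r/2=31/4969: DF=(1 − 31/4969·(0))/(1+31/4969) = 4969/5000 ≈ 0.993800
step 2 [1y] bond c/2=9/200: DF=(2090199/2000000 − 9/200·(0.993800))/(1+9/200) = 9573/10000 ≈ 0.957300
step 3 [1.5y] swap r/2=602/28909: DF=(1 − 602/28909·(0.993800+0.957300))/(1+602/28909) = 4699/5000 ≈ 0.939800
step 4 [2y] swap r/2=688/38221: DF=(1 − 688/38221·(0.993800+0.957300+0.939800))/(1+688/38221) = 582/625 ≈ 0.931200
step 5 [2.5y] bond c/2=3/100: DF=(522943/500000 − 3/100·(0.993800+0.957300+0.939800+0.931200))/(1+3/100) = 9041/10000 ≈ 0.904100
step 6 [3y] swap r/2=552/28079: DF=(1 − 552/28079·(0.993800+0.957300+0.939800+0.931200+0.904100))/(1+552/28079) = 556/625 ≈ 0.889600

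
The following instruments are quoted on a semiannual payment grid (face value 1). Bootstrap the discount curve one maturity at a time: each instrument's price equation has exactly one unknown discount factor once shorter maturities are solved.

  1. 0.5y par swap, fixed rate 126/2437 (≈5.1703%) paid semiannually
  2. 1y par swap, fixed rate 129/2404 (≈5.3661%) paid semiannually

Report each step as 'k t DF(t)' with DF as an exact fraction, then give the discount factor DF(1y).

1 1/2 2437/2500
2 1 2371/2500
DF(1y) = 2371/2500 ≈ 0.948400

step 1 [0.5y] swap r/2=63/2437: DF=(1 − 63/2437·(0))/(1+63/2437) = 2437/2500 ≈ 0.974800
step 2 [1y] swap r/2=129/4808: DF=(1 − 129/4808·(0.974800))/(1+129/4808) = 2371/2500 ≈ 0.948400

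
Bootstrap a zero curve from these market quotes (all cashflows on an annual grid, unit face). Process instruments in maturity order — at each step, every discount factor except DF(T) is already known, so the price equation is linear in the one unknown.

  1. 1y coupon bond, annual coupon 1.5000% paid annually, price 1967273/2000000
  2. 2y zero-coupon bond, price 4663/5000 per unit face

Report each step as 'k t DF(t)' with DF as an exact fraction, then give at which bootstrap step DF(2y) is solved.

1 1 9691/10000
2 2 4663/5000
DF(2y) is solved at step 2

step 1 [1y] bond c/1=3/200: DF=(1967273/2000000 − 3/200·(0))/(1+3/200) = 9691/10000 ≈ 0.969100
step 2 [2y] zero: DF = P = 4663/5000 ≈ 0.932600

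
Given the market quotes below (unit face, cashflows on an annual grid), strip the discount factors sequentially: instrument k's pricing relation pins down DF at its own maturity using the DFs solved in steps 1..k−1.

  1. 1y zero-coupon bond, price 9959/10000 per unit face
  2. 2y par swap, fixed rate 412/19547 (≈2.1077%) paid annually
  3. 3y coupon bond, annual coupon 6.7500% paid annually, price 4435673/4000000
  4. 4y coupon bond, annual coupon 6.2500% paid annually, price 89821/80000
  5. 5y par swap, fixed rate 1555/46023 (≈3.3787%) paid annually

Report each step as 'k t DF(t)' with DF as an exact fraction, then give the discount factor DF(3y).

step 1 [1y] zero: DF = P = 9959/10000 ≈ 0.995900
step 2 [2y] swap r/1=412/19547: DF=(1 − 412/19547·(0.995900))/(1+412/19547) = 2397/2500 ≈ 0.958800
step 3 [3y] bond c/1=27/400: DF=(4435673/4000000 − 27/400·(0.995900+0.958800))/(1+27/400) = 572/625 ≈ 0.915200
step 4 [4y] bond c/1=1/16: DF=(89821/80000 − 1/16·(0.995900+0.958800+0.915200))/(1+1/16) = 8879/10000 ≈ 0.887900
step 5 [5y] swap r/1=1555/46023: DF=(1 − 1555/46023·(0.995900+0.958800+0.915200+0.887900))/(1+1555/46023) = 1689/2000 ≈ 0.844500

1 1 9959/10000
2 2 2397/2500
3 3 572/625
4 4 8879/10000
5 5 1689/2000
DF(3y) = 572/625 ≈ 0.915200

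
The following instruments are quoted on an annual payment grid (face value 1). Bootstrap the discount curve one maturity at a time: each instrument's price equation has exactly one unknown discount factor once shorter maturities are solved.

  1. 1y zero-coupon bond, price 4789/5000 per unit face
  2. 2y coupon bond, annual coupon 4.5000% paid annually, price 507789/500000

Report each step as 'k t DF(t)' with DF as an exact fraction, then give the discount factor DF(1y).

1 1 4789/5000
2 2 4653/5000
DF(1y) = 4789/5000 ≈ 0.957800

step 1 [1y] zero: DF = P = 4789/5000 ≈ 0.957800
step 2 [2y] bond c/1=9/200: DF=(507789/500000 − 9/200·(0.957800))/(1+9/200) = 4653/5000 ≈ 0.930600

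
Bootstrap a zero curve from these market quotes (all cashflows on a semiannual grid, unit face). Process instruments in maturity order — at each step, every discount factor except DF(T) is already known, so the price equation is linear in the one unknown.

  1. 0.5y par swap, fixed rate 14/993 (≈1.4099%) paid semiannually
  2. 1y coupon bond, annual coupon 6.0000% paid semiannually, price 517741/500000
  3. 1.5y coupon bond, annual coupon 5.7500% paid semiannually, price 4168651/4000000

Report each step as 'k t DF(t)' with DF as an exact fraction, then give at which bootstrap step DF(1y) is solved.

1 1/2 993/1000
2 1 2441/2500
3 3/2 479/500
DF(1y) is solved at step 2

step 1 [0.5y] swap r/2=7/993: DF=(1 − 7/993·(0))/(1+7/993) = 993/1000 ≈ 0.993000
step 2 [1y] bond c/2=3/100: DF=(517741/500000 − 3/100·(0.993000))/(1+3/100) = 2441/2500 ≈ 0.976400
step 3 [1.5y] bond c/2=23/800: DF=(4168651/4000000 − 23/800·(0.993000+0.976400))/(1+23/800) = 479/500 ≈ 0.958000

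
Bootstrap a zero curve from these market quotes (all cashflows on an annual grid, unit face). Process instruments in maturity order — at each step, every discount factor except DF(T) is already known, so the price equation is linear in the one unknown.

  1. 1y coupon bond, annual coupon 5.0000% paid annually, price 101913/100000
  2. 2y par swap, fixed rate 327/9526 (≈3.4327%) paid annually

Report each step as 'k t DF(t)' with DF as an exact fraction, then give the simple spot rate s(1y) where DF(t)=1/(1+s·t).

step 1 [1y] bond c/1=1/20: DF=(101913/100000 − 1/20·(0))/(1+1/20) = 4853/5000 ≈ 0.970600
step 2 [2y] swap r/1=327/9526: DF=(1 − 327/9526·(0.970600))/(1+327/9526) = 4673/5000 ≈ 0.934600

1 1 4853/5000
2 2 4673/5000
s(1y) = (1/(4853/5000) − 1)/(1) = 147/4853 ≈ 3.0291%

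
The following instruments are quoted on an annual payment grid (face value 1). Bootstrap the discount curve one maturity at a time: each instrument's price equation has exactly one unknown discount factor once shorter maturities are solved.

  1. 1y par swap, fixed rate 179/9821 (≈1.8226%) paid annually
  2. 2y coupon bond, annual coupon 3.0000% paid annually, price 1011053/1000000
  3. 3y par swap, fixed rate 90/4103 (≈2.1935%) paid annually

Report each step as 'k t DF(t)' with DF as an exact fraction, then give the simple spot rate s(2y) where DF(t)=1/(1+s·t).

step 1 [1y] swap r/1=179/9821: DF=(1 − 179/9821·(0))/(1+179/9821) = 9821/10000 ≈ 0.982100
step 2 [2y] bond c/1=3/100: DF=(1011053/1000000 − 3/100·(0.982100))/(1+3/100) = 953/1000 ≈ 0.953000
step 3 [3y] swap r/1=90/4103: DF=(1 − 90/4103·(0.982100+0.953000))/(1+90/4103) = 937/1000 ≈ 0.937000

1 1 9821/10000
2 2 953/1000
3 3 937/1000
s(2y) = (1/(953/1000) − 1)/(2) = 47/1906 ≈ 2.4659%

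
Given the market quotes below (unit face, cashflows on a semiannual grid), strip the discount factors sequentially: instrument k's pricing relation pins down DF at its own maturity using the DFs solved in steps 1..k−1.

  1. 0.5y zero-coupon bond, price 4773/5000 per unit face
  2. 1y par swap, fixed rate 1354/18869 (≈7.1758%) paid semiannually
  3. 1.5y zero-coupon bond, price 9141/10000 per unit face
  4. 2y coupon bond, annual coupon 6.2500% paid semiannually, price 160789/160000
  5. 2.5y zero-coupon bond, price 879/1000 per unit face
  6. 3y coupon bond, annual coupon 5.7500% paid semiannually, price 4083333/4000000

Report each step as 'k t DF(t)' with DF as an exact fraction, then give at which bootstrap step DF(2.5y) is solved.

1 1/2 4773/5000
2 1 9323/10000
3 3/2 9141/10000
4 2 556/625
5 5/2 879/1000
6 3 4323/5000
DF(2.5y) is solved at step 5

step 1 [0.5y] zero: DF = P = 4773/5000 ≈ 0.954600
step 2 [1y] swap r/2=677/18869: DF=(1 − 677/18869·(0.954600))/(1+677/18869) = 9323/10000 ≈ 0.932300
step 3 [1.5y] zero: DF = P = 9141/10000 ≈ 0.914100
step 4 [2y] bond c/2=1/32: DF=(160789/160000 − 1/32·(0.954600+0.932300+0.914100))/(1+1/32) = 556/625 ≈ 0.889600
step 5 [2.5y] zero: DF = P = 879/1000 ≈ 0.879000
step 6 [3y] bond c/2=23/800: DF=(4083333/4000000 − 23/800·(0.954600+0.932300+0.914100+0.889600+0.879000))/(1+23/800) = 4323/5000 ≈ 0.864600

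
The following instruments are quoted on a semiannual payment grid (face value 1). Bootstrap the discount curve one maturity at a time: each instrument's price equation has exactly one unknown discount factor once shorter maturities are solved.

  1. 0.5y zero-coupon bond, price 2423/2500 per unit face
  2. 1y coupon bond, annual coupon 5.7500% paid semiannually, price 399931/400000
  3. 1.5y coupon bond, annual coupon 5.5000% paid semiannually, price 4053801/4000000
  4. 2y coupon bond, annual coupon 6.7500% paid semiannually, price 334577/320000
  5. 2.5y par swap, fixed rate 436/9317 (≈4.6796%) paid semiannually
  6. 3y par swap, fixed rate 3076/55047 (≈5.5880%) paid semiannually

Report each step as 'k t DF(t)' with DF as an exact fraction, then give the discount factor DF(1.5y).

step 1 [0.5y] zero: DF = P = 2423/2500 ≈ 0.969200
step 2 [1y] bond c/2=23/800: DF=(399931/400000 − 23/800·(0.969200))/(1+23/800) = 1181/1250 ≈ 0.944800
step 3 [1.5y] bond c/2=11/400: DF=(4053801/4000000 − 11/400·(0.969200+0.944800))/(1+11/400) = 9351/10000 ≈ 0.935100
step 4 [2y] bond c/2=27/800: DF=(334577/320000 − 27/800·(0.969200+0.944800+0.935100))/(1+27/800) = 574/625 ≈ 0.918400
step 5 [2.5y] swap r/2=218/9317: DF=(1 − 218/9317·(0.969200+0.944800+0.935100+0.918400))/(1+218/9317) = 891/1000 ≈ 0.891000
step 6 [3y] swap r/2=1538/55047: DF=(1 − 1538/55047·(0.969200+0.944800+0.935100+0.918400+0.891000))/(1+1538/55047) = 4231/5000 ≈ 0.846200

1 1/2 2423/2500
2 1 1181/1250
3 3/2 9351/10000
4 2 574/625
5 5/2 891/1000
6 3 4231/5000
DF(1.5y) = 9351/10000 ≈ 0.935100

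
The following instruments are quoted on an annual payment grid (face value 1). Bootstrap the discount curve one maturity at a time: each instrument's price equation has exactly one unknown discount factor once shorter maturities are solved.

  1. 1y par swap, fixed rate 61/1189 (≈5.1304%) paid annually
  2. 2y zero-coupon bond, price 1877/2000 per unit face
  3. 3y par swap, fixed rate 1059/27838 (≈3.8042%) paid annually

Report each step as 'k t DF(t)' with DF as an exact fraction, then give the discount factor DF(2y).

1 1 1189/1250
2 2 1877/2000
3 3 8941/10000
DF(2y) = 1877/2000 ≈ 0.938500

step 1 [1y] swap r/1=61/1189: DF=(1 − 61/1189·(0))/(1+61/1189) = 1189/1250 ≈ 0.951200
step 2 [2y] zero: DF = P = 1877/2000 ≈ 0.938500
step 3 [3y] swap r/1=1059/27838: DF=(1 − 1059/27838·(0.951200+0.938500))/(1+1059/27838) = 8941/10000 ≈ 0.894100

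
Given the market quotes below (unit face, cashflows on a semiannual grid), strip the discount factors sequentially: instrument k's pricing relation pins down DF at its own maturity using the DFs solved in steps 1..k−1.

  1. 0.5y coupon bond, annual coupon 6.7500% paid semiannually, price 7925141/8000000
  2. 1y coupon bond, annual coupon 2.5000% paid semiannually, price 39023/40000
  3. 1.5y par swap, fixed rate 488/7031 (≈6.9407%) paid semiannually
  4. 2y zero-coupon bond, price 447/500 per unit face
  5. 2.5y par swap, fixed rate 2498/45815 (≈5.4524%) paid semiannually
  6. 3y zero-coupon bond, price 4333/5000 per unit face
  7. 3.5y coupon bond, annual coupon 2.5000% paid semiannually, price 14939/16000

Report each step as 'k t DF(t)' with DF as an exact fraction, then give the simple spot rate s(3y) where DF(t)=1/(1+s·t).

step 1 [0.5y] bond c/2=27/800: DF=(7925141/8000000 − 27/800·(0))/(1+27/800) = 9583/10000 ≈ 0.958300
step 2 [1y] bond c/2=1/80: DF=(39023/40000 − 1/80·(0.958300))/(1+1/80) = 9517/10000 ≈ 0.951700
step 3 [1.5y] swap r/2=244/7031: DF=(1 − 244/7031·(0.958300+0.951700))/(1+244/7031) = 564/625 ≈ 0.902400
step 4 [2y] zero: DF = P = 447/500 ≈ 0.894000
step 5 [2.5y] swap r/2=1249/45815: DF=(1 − 1249/45815·(0.958300+0.951700+0.902400+0.894000))/(1+1249/45815) = 8751/10000 ≈ 0.875100
step 6 [3y] zero: DF = P = 4333/5000 ≈ 0.866600
step 7 [3.5y] bond c/2=1/80: DF=(14939/16000 − 1/80·(0.958300+0.951700+0.902400+0.894000+0.875100+0.866600))/(1+1/80) = 8549/10000 ≈ 0.854900

1 1/2 9583/10000
2 1 9517/10000
3 3/2 564/625
4 2 447/500
5 5/2 8751/10000
6 3 4333/5000
7 7/2 8549/10000
s(3y) = (1/(4333/5000) − 1)/(3) = 667/12999 ≈ 5.1312%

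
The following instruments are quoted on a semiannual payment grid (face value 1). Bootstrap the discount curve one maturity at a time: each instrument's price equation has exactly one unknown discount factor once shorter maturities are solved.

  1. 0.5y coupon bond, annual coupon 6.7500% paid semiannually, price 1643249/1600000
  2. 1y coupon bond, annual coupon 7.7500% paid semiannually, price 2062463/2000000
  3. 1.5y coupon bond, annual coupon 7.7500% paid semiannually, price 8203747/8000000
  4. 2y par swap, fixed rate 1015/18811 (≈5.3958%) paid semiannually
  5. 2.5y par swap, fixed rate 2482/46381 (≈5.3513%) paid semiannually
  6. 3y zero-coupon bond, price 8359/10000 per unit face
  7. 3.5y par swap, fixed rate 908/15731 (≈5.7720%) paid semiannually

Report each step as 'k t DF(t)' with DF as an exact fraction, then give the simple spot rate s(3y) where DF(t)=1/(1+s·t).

step 1 [0.5y] bond c/2=27/800: DF=(1643249/1600000 − 27/800·(0))/(1+27/800) = 1987/2000 ≈ 0.993500
step 2 [1y] bond c/2=31/800: DF=(2062463/2000000 − 31/800·(0.993500))/(1+31/800) = 9557/10000 ≈ 0.955700
step 3 [1.5y] bond c/2=31/800: DF=(8203747/8000000 − 31/800·(0.993500+0.955700))/(1+31/800) = 1829/2000 ≈ 0.914500
step 4 [2y] swap r/2=1015/37622: DF=(1 − 1015/37622·(0.993500+0.955700+0.914500))/(1+1015/37622) = 1797/2000 ≈ 0.898500
step 5 [2.5y] swap r/2=1241/46381: DF=(1 − 1241/46381·(0.993500+0.955700+0.914500+0.898500))/(1+1241/46381) = 8759/10000 ≈ 0.875900
step 6 [3y] zero: DF = P = 8359/10000 ≈ 0.835900
step 7 [3.5y] swap r/2=454/15731: DF=(1 − 454/15731·(0.993500+0.955700+0.914500+0.898500+0.875900+0.835900))/(1+454/15731) = 1023/1250 ≈ 0.818400

1 1/2 1987/2000
2 1 9557/10000
3 3/2 1829/2000
4 2 1797/2000
5 5/2 8759/10000
6 3 8359/10000
7 7/2 1023/1250
s(3y) = (1/(8359/10000) − 1)/(3) = 547/8359 ≈ 6.5438%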